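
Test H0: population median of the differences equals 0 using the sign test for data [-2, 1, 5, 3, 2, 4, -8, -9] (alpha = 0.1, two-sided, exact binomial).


Step 1: Discard zero differences. Original n = 8; n_eff = number of nonzero differences = 8.
Nonzero differences (with sign): -2, +1, +5, +3, +2, +4, -8, -9
Step 2: Count signs: positive = 5, negative = 3.
Step 3: Under H0: P(positive) = 0.5, so the number of positives S ~ Bin(8, 0.5).
Step 4: Two-sided exact p-value = sum of Bin(8,0.5) probabilities at or below the observed probability = 0.726562.
Step 5: alpha = 0.1. fail to reject H0.

n_eff = 8, pos = 5, neg = 3, p = 0.726562, fail to reject H0.


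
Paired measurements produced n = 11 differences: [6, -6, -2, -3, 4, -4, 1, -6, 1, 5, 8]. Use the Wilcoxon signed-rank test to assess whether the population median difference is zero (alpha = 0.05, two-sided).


Step 1: Drop any zero differences (none here) and take |d_i|.
|d| = [6, 6, 2, 3, 4, 4, 1, 6, 1, 5, 8]
Step 2: Midrank |d_i| (ties get averaged ranks).
ranks: |6|->9, |6|->9, |2|->3, |3|->4, |4|->5.5, |4|->5.5, |1|->1.5, |6|->9, |1|->1.5, |5|->7, |8|->11
Step 3: Attach original signs; sum ranks with positive sign and with negative sign.
W+ = 9 + 5.5 + 1.5 + 1.5 + 7 + 11 = 35.5
W- = 9 + 3 + 4 + 5.5 + 9 = 30.5
(Check: W+ + W- = 66 should equal n(n+1)/2 = 66.)
Step 4: Test statistic W = min(W+, W-) = 30.5.
Step 5: Ties in |d|, so use the tie-corrected normal approximation.
        E[W] = n(n+1)/4 = 11*12/4 = 33.
        Tie groups: |d|=1 (t=2), |d|=4 (t=2), |d|=6 (t=3); sum(t^3 - t) = 36.
        Var[W] = n(n+1)(2n+1)/24 - sum(t^3-t)/48 = 3036/24 - 36/48 = 125.75.
        z = (W - E[W]) / sqrt(Var[W]) = (30.5 - 33) / 11.2138 = -0.2229.
        Two-sided p = 2*Phi(z) = 0.823583.
Step 6: alpha = 0.05. fail to reject H0.

W+ = 35.5, W- = 30.5, W = min = 30.5, p = 0.823583, fail to reject H0.


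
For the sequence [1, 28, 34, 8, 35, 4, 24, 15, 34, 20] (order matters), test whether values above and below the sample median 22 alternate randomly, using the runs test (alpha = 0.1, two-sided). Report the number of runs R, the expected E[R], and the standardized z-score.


Step 1: Compute median = 22; label A = above, B = below.
Labels in order: BAABABABAB  (n_A = 5, n_B = 5)
Step 2: Count runs R = 9.
Step 3: Under H0 (random ordering), E[R] = 2*n_A*n_B/(n_A+n_B) + 1 = 2*5*5/10 + 1 = 6.0000.
        Var[R] = 2*n_A*n_B*(2*n_A*n_B - n_A - n_B) / ((n_A+n_B)^2 * (n_A+n_B-1)) = 2000/900 = 2.2222.
        SD[R] = 1.4907.
Step 4: Continuity-corrected z = (R - 0.5 - E[R]) / SD[R] = (9 - 0.5 - 6.0000) / 1.4907 = 1.6771.
Step 5: Two-sided p-value via normal approximation = 2*(1 - Phi(|z|)) = 0.093533.
Step 6: alpha = 0.1. reject H0.

R = 9, z = 1.6771, p = 0.093533, reject H0.


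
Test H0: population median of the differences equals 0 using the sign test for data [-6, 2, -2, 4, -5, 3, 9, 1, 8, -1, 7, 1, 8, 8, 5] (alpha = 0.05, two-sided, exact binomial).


Step 1: Discard zero differences. Original n = 15; n_eff = number of nonzero differences = 15.
Nonzero differences (with sign): -6, +2, -2, +4, -5, +3, +9, +1, +8, -1, +7, +1, +8, +8, +5
Step 2: Count signs: positive = 11, negative = 4.
Step 3: Under H0: P(positive) = 0.5, so the number of positives S ~ Bin(15, 0.5).
Step 4: Two-sided exact p-value = sum of Bin(15,0.5) probabilities at or below the observed probability = 0.118469.
Step 5: alpha = 0.05. fail to reject H0.

n_eff = 15, pos = 11, neg = 4, p = 0.118469, fail to reject H0.


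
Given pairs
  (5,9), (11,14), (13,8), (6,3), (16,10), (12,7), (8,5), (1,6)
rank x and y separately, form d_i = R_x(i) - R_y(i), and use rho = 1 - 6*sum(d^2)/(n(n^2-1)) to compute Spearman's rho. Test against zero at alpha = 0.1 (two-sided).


Step 1: Rank x and y separately (midranks; no ties here).
rank(x): 5->2, 11->5, 13->7, 6->3, 16->8, 12->6, 8->4, 1->1
rank(y): 9->6, 14->8, 8->5, 3->1, 10->7, 7->4, 5->2, 6->3
Step 2: d_i = R_x(i) - R_y(i); compute d_i^2.
  (2-6)^2=16, (5-8)^2=9, (7-5)^2=4, (3-1)^2=4, (8-7)^2=1, (6-4)^2=4, (4-2)^2=4, (1-3)^2=4
sum(d^2) = 46.
Step 3: rho = 1 - 6*46 / (8*(8^2 - 1)) = 1 - 276/504 = 0.452381.
Step 4: Under H0, t = rho * sqrt((n-2)/(1-rho^2)) = 1.2425 ~ t(6).
Step 5: Two-sided p-value from the t-distribution with 6 df = 0.260405.
Step 6: alpha = 0.1. fail to reject H0.

rho = 0.4524, p = 0.260405, fail to reject H0 at alpha = 0.1.


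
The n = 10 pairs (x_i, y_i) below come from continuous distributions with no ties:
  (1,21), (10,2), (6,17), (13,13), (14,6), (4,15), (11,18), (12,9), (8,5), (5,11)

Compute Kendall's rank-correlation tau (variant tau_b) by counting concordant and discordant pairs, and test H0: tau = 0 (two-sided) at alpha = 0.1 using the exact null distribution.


Step 1: Enumerate the 45 unordered pairs (i,j) with i<j and classify each by sign(x_j-x_i) * sign(y_j-y_i).
  (1,2):dx=+9,dy=-19->D; (1,3):dx=+5,dy=-4->D; (1,4):dx=+12,dy=-8->D; (1,5):dx=+13,dy=-15->D
  (1,6):dx=+3,dy=-6->D; (1,7):dx=+10,dy=-3->D; (1,8):dx=+11,dy=-12->D; (1,9):dx=+7,dy=-16->D
  (1,10):dx=+4,dy=-10->D; (2,3):dx=-4,dy=+15->D; (2,4):dx=+3,dy=+11->C; (2,5):dx=+4,dy=+4->C
  (2,6):dx=-6,dy=+13->D; (2,7):dx=+1,dy=+16->C; (2,8):dx=+2,dy=+7->C; (2,9):dx=-2,dy=+3->D
  (2,10):dx=-5,dy=+9->D; (3,4):dx=+7,dy=-4->D; (3,5):dx=+8,dy=-11->D; (3,6):dx=-2,dy=-2->C
  (3,7):dx=+5,dy=+1->C; (3,8):dx=+6,dy=-8->D; (3,9):dx=+2,dy=-12->D; (3,10):dx=-1,dy=-6->C
  (4,5):dx=+1,dy=-7->D; (4,6):dx=-9,dy=+2->D; (4,7):dx=-2,dy=+5->D; (4,8):dx=-1,dy=-4->C
  (4,9):dx=-5,dy=-8->C; (4,10):dx=-8,dy=-2->C; (5,6):dx=-10,dy=+9->D; (5,7):dx=-3,dy=+12->D
  (5,8):dx=-2,dy=+3->D; (5,9):dx=-6,dy=-1->C; (5,10):dx=-9,dy=+5->D; (6,7):dx=+7,dy=+3->C
  (6,8):dx=+8,dy=-6->D; (6,9):dx=+4,dy=-10->D; (6,10):dx=+1,dy=-4->D; (7,8):dx=+1,dy=-9->D
  (7,9):dx=-3,dy=-13->C; (7,10):dx=-6,dy=-7->C; (8,9):dx=-4,dy=-4->C; (8,10):dx=-7,dy=+2->D
  (9,10):dx=-3,dy=+6->D
Step 2: C = 15, D = 30, total pairs = 45.
Step 3: tau = (C - D)/(n(n-1)/2) = (15 - 30)/45 = -0.333333.
Step 4: Exact two-sided p-value (enumerate n! = 3628800 permutations of y under H0): p = 0.216373.
Step 5: alpha = 0.1. fail to reject H0.

tau_b = -0.3333 (C=15, D=30), p = 0.216373, fail to reject H0.


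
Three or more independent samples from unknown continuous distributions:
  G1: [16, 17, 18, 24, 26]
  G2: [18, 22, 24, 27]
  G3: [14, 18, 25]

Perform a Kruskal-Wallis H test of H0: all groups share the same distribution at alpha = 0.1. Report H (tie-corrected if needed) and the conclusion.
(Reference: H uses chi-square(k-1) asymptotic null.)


Step 1: Combine all N = 12 observations and assign midranks.
sorted (value, group, rank): (14,G3,1), (16,G1,2), (17,G1,3), (18,G1,5), (18,G2,5), (18,G3,5), (22,G2,7), (24,G1,8.5), (24,G2,8.5), (25,G3,10), (26,G1,11), (27,G2,12)
Step 2: Sum ranks within each group.
R_1 = 29.5 (n_1 = 5)
R_2 = 32.5 (n_2 = 4)
R_3 = 16 (n_3 = 3)
Step 3: H = 12/(N(N+1)) * sum(R_i^2/n_i) - 3(N+1)
     = 12/(12*13) * (29.5^2/5 + 32.5^2/4 + 16^2/3) - 3*13
     = 0.076923 * 523.446 - 39
     = 1.265064.
Step 4: Ties present; correction factor C = 1 - 30/(12^3 - 12) = 0.982517. Corrected H = 1.265064 / 0.982517 = 1.287574.
Step 5: Under H0, H ~ chi^2(2); p-value = 0.525299.
Step 6: alpha = 0.1. fail to reject H0.

H = 1.2876, df = 2, p = 0.525299, fail to reject H0.


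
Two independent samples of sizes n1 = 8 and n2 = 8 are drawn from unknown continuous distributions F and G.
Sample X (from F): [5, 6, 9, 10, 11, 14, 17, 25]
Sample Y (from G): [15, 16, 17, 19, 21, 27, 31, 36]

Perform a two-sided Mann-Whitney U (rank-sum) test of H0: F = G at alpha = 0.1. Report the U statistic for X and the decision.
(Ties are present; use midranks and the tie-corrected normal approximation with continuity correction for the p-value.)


Step 1: Combine and sort all 16 observations; assign midranks.
sorted (value, group): (5,X), (6,X), (9,X), (10,X), (11,X), (14,X), (15,Y), (16,Y), (17,X), (17,Y), (19,Y), (21,Y), (25,X), (27,Y), (31,Y), (36,Y)
ranks: 5->1, 6->2, 9->3, 10->4, 11->5, 14->6, 15->7, 16->8, 17->9.5, 17->9.5, 19->11, 21->12, 25->13, 27->14, 31->15, 36->16
Step 2: Rank sum for X: R1 = 1 + 2 + 3 + 4 + 5 + 6 + 9.5 + 13 = 43.5.
Step 3: U_X = R1 - n1(n1+1)/2 = 43.5 - 8*9/2 = 43.5 - 36 = 7.5.
       U_Y = n1*n2 - U_X = 64 - 7.5 = 56.5.
Step 4: Ties are present, so use the tie-corrected normal approximation (with continuity correction) for the p-value.
Step 5: p-value = 0.011657; compare to alpha = 0.1. reject H0.

U_X = 7.5, p = 0.011657, reject H0 at alpha = 0.1.


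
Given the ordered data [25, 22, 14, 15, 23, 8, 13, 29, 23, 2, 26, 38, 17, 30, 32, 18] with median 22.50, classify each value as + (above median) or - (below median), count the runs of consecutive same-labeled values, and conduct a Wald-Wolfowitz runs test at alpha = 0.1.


Step 1: Compute median = 22.50; label A = above, B = below.
Labels in order: ABBBABBAABAABAAB  (n_A = 8, n_B = 8)
Step 2: Count runs R = 10.
Step 3: Under H0 (random ordering), E[R] = 2*n_A*n_B/(n_A+n_B) + 1 = 2*8*8/16 + 1 = 9.0000.
        Var[R] = 2*n_A*n_B*(2*n_A*n_B - n_A - n_B) / ((n_A+n_B)^2 * (n_A+n_B-1)) = 14336/3840 = 3.7333.
        SD[R] = 1.9322.
Step 4: Continuity-corrected z = (R - 0.5 - E[R]) / SD[R] = (10 - 0.5 - 9.0000) / 1.9322 = 0.2588.
Step 5: Two-sided p-value via normal approximation = 2*(1 - Phi(|z|)) = 0.795809.
Step 6: alpha = 0.1. fail to reject H0.

R = 10, z = 0.2588, p = 0.795809, fail to reject H0.


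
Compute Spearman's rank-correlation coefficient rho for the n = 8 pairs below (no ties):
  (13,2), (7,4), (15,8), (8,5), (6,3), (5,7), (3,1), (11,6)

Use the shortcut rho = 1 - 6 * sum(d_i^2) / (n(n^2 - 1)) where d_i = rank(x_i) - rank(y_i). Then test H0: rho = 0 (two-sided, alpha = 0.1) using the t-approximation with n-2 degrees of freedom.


Step 1: Rank x and y separately (midranks; no ties here).
rank(x): 13->7, 7->4, 15->8, 8->5, 6->3, 5->2, 3->1, 11->6
rank(y): 2->2, 4->4, 8->8, 5->5, 3->3, 7->7, 1->1, 6->6
Step 2: d_i = R_x(i) - R_y(i); compute d_i^2.
  (7-2)^2=25, (4-4)^2=0, (8-8)^2=0, (5-5)^2=0, (3-3)^2=0, (2-7)^2=25, (1-1)^2=0, (6-6)^2=0
sum(d^2) = 50.
Step 3: rho = 1 - 6*50 / (8*(8^2 - 1)) = 1 - 300/504 = 0.404762.
Step 4: Under H0, t = rho * sqrt((n-2)/(1-rho^2)) = 1.0842 ~ t(6).
Step 5: Two-sided p-value from the t-distribution with 6 df = 0.319889.
Step 6: alpha = 0.1. fail to reject H0.

rho = 0.4048, p = 0.319889, fail to reject H0 at alpha = 0.1.


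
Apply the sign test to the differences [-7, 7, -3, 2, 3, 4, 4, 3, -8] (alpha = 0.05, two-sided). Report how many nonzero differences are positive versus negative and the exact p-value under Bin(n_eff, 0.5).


Step 1: Discard zero differences. Original n = 9; n_eff = number of nonzero differences = 9.
Nonzero differences (with sign): -7, +7, -3, +2, +3, +4, +4, +3, -8
Step 2: Count signs: positive = 6, negative = 3.
Step 3: Under H0: P(positive) = 0.5, so the number of positives S ~ Bin(9, 0.5).
Step 4: Two-sided exact p-value = sum of Bin(9,0.5) probabilities at or below the observed probability = 0.507812.
Step 5: alpha = 0.05. fail to reject H0.

n_eff = 9, pos = 6, neg = 3, p = 0.507812, fail to reject H0.


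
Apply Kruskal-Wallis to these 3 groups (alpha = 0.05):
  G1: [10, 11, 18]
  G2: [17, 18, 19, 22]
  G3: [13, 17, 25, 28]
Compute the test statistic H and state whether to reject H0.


Step 1: Combine all N = 11 observations and assign midranks.
sorted (value, group, rank): (10,G1,1), (11,G1,2), (13,G3,3), (17,G2,4.5), (17,G3,4.5), (18,G1,6.5), (18,G2,6.5), (19,G2,8), (22,G2,9), (25,G3,10), (28,G3,11)
Step 2: Sum ranks within each group.
R_1 = 9.5 (n_1 = 3)
R_2 = 28 (n_2 = 4)
R_3 = 28.5 (n_3 = 4)
Step 3: H = 12/(N(N+1)) * sum(R_i^2/n_i) - 3(N+1)
     = 12/(11*12) * (9.5^2/3 + 28^2/4 + 28.5^2/4) - 3*12
     = 0.090909 * 429.146 - 36
     = 3.013258.
Step 4: Ties present; correction factor C = 1 - 12/(11^3 - 11) = 0.990909. Corrected H = 3.013258 / 0.990909 = 3.040902.
Step 5: Under H0, H ~ chi^2(2); p-value = 0.218613.
Step 6: alpha = 0.05. fail to reject H0.

H = 3.0409, df = 2, p = 0.218613, fail to reject H0.


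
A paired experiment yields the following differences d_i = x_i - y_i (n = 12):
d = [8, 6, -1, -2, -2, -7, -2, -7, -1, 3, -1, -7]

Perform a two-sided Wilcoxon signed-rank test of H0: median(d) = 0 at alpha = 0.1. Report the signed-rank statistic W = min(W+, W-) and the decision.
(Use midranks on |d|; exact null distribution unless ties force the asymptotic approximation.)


Step 1: Drop any zero differences (none here) and take |d_i|.
|d| = [8, 6, 1, 2, 2, 7, 2, 7, 1, 3, 1, 7]
Step 2: Midrank |d_i| (ties get averaged ranks).
ranks: |8|->12, |6|->8, |1|->2, |2|->5, |2|->5, |7|->10, |2|->5, |7|->10, |1|->2, |3|->7, |1|->2, |7|->10
Step 3: Attach original signs; sum ranks with positive sign and with negative sign.
W+ = 12 + 8 + 7 = 27
W- = 2 + 5 + 5 + 10 + 5 + 10 + 2 + 2 + 10 = 51
(Check: W+ + W- = 78 should equal n(n+1)/2 = 78.)
Step 4: Test statistic W = min(W+, W-) = 27.
Step 5: Ties in |d|, so use the tie-corrected normal approximation.
        E[W] = n(n+1)/4 = 12*13/4 = 39.
        Tie groups: |d|=1 (t=3), |d|=2 (t=3), |d|=7 (t=3); sum(t^3 - t) = 72.
        Var[W] = n(n+1)(2n+1)/24 - sum(t^3-t)/48 = 3900/24 - 72/48 = 161.
        z = (W - E[W]) / sqrt(Var[W]) = (27 - 39) / 12.6886 = -0.9457.
        Two-sided p = 2*Phi(z) = 0.344285.
Step 6: alpha = 0.1. fail to reject H0.

W+ = 27, W- = 51, W = min = 27, p = 0.344285, fail to reject H0.


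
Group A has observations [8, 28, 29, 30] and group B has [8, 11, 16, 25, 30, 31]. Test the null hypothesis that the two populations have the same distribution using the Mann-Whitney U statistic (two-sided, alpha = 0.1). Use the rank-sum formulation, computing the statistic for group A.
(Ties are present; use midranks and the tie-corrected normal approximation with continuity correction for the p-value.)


Step 1: Combine and sort all 10 observations; assign midranks.
sorted (value, group): (8,X), (8,Y), (11,Y), (16,Y), (25,Y), (28,X), (29,X), (30,X), (30,Y), (31,Y)
ranks: 8->1.5, 8->1.5, 11->3, 16->4, 25->5, 28->6, 29->7, 30->8.5, 30->8.5, 31->10
Step 2: Rank sum for X: R1 = 1.5 + 6 + 7 + 8.5 = 23.
Step 3: U_X = R1 - n1(n1+1)/2 = 23 - 4*5/2 = 23 - 10 = 13.
       U_Y = n1*n2 - U_X = 24 - 13 = 11.
Step 4: Ties are present, so use the tie-corrected normal approximation (with continuity correction) for the p-value.
Step 5: p-value = 0.914589; compare to alpha = 0.1. fail to reject H0.

U_X = 13, p = 0.914589, fail to reject H0 at alpha = 0.1.


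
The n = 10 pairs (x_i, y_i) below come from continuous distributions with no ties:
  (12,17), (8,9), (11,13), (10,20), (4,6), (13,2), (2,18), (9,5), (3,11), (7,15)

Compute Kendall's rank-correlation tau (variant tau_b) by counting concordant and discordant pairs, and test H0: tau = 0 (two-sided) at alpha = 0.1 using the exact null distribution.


Step 1: Enumerate the 45 unordered pairs (i,j) with i<j and classify each by sign(x_j-x_i) * sign(y_j-y_i).
  (1,2):dx=-4,dy=-8->C; (1,3):dx=-1,dy=-4->C; (1,4):dx=-2,dy=+3->D; (1,5):dx=-8,dy=-11->C
  (1,6):dx=+1,dy=-15->D; (1,7):dx=-10,dy=+1->D; (1,8):dx=-3,dy=-12->C; (1,9):dx=-9,dy=-6->C
  (1,10):dx=-5,dy=-2->C; (2,3):dx=+3,dy=+4->C; (2,4):dx=+2,dy=+11->C; (2,5):dx=-4,dy=-3->C
  (2,6):dx=+5,dy=-7->D; (2,7):dx=-6,dy=+9->D; (2,8):dx=+1,dy=-4->D; (2,9):dx=-5,dy=+2->D
  (2,10):dx=-1,dy=+6->D; (3,4):dx=-1,dy=+7->D; (3,5):dx=-7,dy=-7->C; (3,6):dx=+2,dy=-11->D
  (3,7):dx=-9,dy=+5->D; (3,8):dx=-2,dy=-8->C; (3,9):dx=-8,dy=-2->C; (3,10):dx=-4,dy=+2->D
  (4,5):dx=-6,dy=-14->C; (4,6):dx=+3,dy=-18->D; (4,7):dx=-8,dy=-2->C; (4,8):dx=-1,dy=-15->C
  (4,9):dx=-7,dy=-9->C; (4,10):dx=-3,dy=-5->C; (5,6):dx=+9,dy=-4->D; (5,7):dx=-2,dy=+12->D
  (5,8):dx=+5,dy=-1->D; (5,9):dx=-1,dy=+5->D; (5,10):dx=+3,dy=+9->C; (6,7):dx=-11,dy=+16->D
  (6,8):dx=-4,dy=+3->D; (6,9):dx=-10,dy=+9->D; (6,10):dx=-6,dy=+13->D; (7,8):dx=+7,dy=-13->D
  (7,9):dx=+1,dy=-7->D; (7,10):dx=+5,dy=-3->D; (8,9):dx=-6,dy=+6->D; (8,10):dx=-2,dy=+10->D
  (9,10):dx=+4,dy=+4->C
Step 2: C = 19, D = 26, total pairs = 45.
Step 3: tau = (C - D)/(n(n-1)/2) = (19 - 26)/45 = -0.155556.
Step 4: Exact two-sided p-value (enumerate n! = 3628800 permutations of y under H0): p = 0.600654.
Step 5: alpha = 0.1. fail to reject H0.

tau_b = -0.1556 (C=19, D=26), p = 0.600654, fail to reject H0.


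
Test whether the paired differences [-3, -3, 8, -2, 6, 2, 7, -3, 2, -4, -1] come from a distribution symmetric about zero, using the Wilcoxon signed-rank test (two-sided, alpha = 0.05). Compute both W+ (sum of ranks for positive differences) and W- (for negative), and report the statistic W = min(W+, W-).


Step 1: Drop any zero differences (none here) and take |d_i|.
|d| = [3, 3, 8, 2, 6, 2, 7, 3, 2, 4, 1]
Step 2: Midrank |d_i| (ties get averaged ranks).
ranks: |3|->6, |3|->6, |8|->11, |2|->3, |6|->9, |2|->3, |7|->10, |3|->6, |2|->3, |4|->8, |1|->1
Step 3: Attach original signs; sum ranks with positive sign and with negative sign.
W+ = 11 + 9 + 3 + 10 + 3 = 36
W- = 6 + 6 + 3 + 6 + 8 + 1 = 30
(Check: W+ + W- = 66 should equal n(n+1)/2 = 66.)
Step 4: Test statistic W = min(W+, W-) = 30.
Step 5: Ties in |d|, so use the tie-corrected normal approximation.
        E[W] = n(n+1)/4 = 11*12/4 = 33.
        Tie groups: |d|=2 (t=3), |d|=3 (t=3); sum(t^3 - t) = 48.
        Var[W] = n(n+1)(2n+1)/24 - sum(t^3-t)/48 = 3036/24 - 48/48 = 125.5.
        z = (W - E[W]) / sqrt(Var[W]) = (30 - 33) / 11.2027 = -0.2678.
        Two-sided p = 2*Phi(z) = 0.788859.
Step 6: alpha = 0.05. fail to reject H0.

W+ = 36, W- = 30, W = min = 30, p = 0.788859, fail to reject H0.


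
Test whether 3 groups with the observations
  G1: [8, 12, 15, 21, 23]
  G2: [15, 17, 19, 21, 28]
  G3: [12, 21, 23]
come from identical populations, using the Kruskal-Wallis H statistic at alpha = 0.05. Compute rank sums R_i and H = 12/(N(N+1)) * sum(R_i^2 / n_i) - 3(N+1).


Step 1: Combine all N = 13 observations and assign midranks.
sorted (value, group, rank): (8,G1,1), (12,G1,2.5), (12,G3,2.5), (15,G1,4.5), (15,G2,4.5), (17,G2,6), (19,G2,7), (21,G1,9), (21,G2,9), (21,G3,9), (23,G1,11.5), (23,G3,11.5), (28,G2,13)
Step 2: Sum ranks within each group.
R_1 = 28.5 (n_1 = 5)
R_2 = 39.5 (n_2 = 5)
R_3 = 23 (n_3 = 3)
Step 3: H = 12/(N(N+1)) * sum(R_i^2/n_i) - 3(N+1)
     = 12/(13*14) * (28.5^2/5 + 39.5^2/5 + 23^2/3) - 3*14
     = 0.065934 * 650.833 - 42
     = 0.912088.
Step 4: Ties present; correction factor C = 1 - 42/(13^3 - 13) = 0.980769. Corrected H = 0.912088 / 0.980769 = 0.929972.
Step 5: Under H0, H ~ chi^2(2); p-value = 0.628144.
Step 6: alpha = 0.05. fail to reject H0.

H = 0.9300, df = 2, p = 0.628144, fail to reject H0.


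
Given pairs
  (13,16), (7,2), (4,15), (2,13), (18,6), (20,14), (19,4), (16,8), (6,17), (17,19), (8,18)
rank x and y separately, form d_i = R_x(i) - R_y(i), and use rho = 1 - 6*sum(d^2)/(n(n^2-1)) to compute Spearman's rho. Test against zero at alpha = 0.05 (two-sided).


Step 1: Rank x and y separately (midranks; no ties here).
rank(x): 13->6, 7->4, 4->2, 2->1, 18->9, 20->11, 19->10, 16->7, 6->3, 17->8, 8->5
rank(y): 16->8, 2->1, 15->7, 13->5, 6->3, 14->6, 4->2, 8->4, 17->9, 19->11, 18->10
Step 2: d_i = R_x(i) - R_y(i); compute d_i^2.
  (6-8)^2=4, (4-1)^2=9, (2-7)^2=25, (1-5)^2=16, (9-3)^2=36, (11-6)^2=25, (10-2)^2=64, (7-4)^2=9, (3-9)^2=36, (8-11)^2=9, (5-10)^2=25
sum(d^2) = 258.
Step 3: rho = 1 - 6*258 / (11*(11^2 - 1)) = 1 - 1548/1320 = -0.172727.
Step 4: Under H0, t = rho * sqrt((n-2)/(1-rho^2)) = -0.5261 ~ t(9).
Step 5: Two-sided p-value from the t-distribution with 9 df = 0.611542.
Step 6: alpha = 0.05. fail to reject H0.

rho = -0.1727, p = 0.611542, fail to reject H0 at alpha = 0.05.


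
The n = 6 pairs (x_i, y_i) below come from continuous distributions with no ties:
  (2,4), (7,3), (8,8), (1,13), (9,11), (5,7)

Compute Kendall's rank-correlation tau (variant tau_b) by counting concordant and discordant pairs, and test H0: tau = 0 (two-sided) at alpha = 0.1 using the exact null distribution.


Step 1: Enumerate the 15 unordered pairs (i,j) with i<j and classify each by sign(x_j-x_i) * sign(y_j-y_i).
  (1,2):dx=+5,dy=-1->D; (1,3):dx=+6,dy=+4->C; (1,4):dx=-1,dy=+9->D; (1,5):dx=+7,dy=+7->C
  (1,6):dx=+3,dy=+3->C; (2,3):dx=+1,dy=+5->C; (2,4):dx=-6,dy=+10->D; (2,5):dx=+2,dy=+8->C
  (2,6):dx=-2,dy=+4->D; (3,4):dx=-7,dy=+5->D; (3,5):dx=+1,dy=+3->C; (3,6):dx=-3,dy=-1->C
  (4,5):dx=+8,dy=-2->D; (4,6):dx=+4,dy=-6->D; (5,6):dx=-4,dy=-4->C
Step 2: C = 8, D = 7, total pairs = 15.
Step 3: tau = (C - D)/(n(n-1)/2) = (8 - 7)/15 = 0.066667.
Step 4: Exact two-sided p-value (enumerate n! = 720 permutations of y under H0): p = 1.000000.
Step 5: alpha = 0.1. fail to reject H0.

tau_b = 0.0667 (C=8, D=7), p = 1.000000, fail to reject H0.


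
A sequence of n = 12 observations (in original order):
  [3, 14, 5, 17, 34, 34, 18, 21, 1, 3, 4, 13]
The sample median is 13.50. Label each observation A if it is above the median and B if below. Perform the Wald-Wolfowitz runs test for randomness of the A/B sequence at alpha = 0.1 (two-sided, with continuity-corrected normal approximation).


Step 1: Compute median = 13.50; label A = above, B = below.
Labels in order: BABAAAAABBBB  (n_A = 6, n_B = 6)
Step 2: Count runs R = 5.
Step 3: Under H0 (random ordering), E[R] = 2*n_A*n_B/(n_A+n_B) + 1 = 2*6*6/12 + 1 = 7.0000.
        Var[R] = 2*n_A*n_B*(2*n_A*n_B - n_A - n_B) / ((n_A+n_B)^2 * (n_A+n_B-1)) = 4320/1584 = 2.7273.
        SD[R] = 1.6514.
Step 4: Continuity-corrected z = (R + 0.5 - E[R]) / SD[R] = (5 + 0.5 - 7.0000) / 1.6514 = -0.9083.
Step 5: Two-sided p-value via normal approximation = 2*(1 - Phi(|z|)) = 0.363722.
Step 6: alpha = 0.1. fail to reject H0.

R = 5, z = -0.9083, p = 0.363722, fail to reject H0.


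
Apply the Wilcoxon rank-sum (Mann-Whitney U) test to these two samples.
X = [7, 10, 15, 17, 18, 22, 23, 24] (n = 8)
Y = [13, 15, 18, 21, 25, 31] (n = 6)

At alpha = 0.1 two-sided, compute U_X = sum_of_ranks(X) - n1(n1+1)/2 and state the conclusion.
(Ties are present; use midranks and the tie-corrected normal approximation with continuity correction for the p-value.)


Step 1: Combine and sort all 14 observations; assign midranks.
sorted (value, group): (7,X), (10,X), (13,Y), (15,X), (15,Y), (17,X), (18,X), (18,Y), (21,Y), (22,X), (23,X), (24,X), (25,Y), (31,Y)
ranks: 7->1, 10->2, 13->3, 15->4.5, 15->4.5, 17->6, 18->7.5, 18->7.5, 21->9, 22->10, 23->11, 24->12, 25->13, 31->14
Step 2: Rank sum for X: R1 = 1 + 2 + 4.5 + 6 + 7.5 + 10 + 11 + 12 = 54.
Step 3: U_X = R1 - n1(n1+1)/2 = 54 - 8*9/2 = 54 - 36 = 18.
       U_Y = n1*n2 - U_X = 48 - 18 = 30.
Step 4: Ties are present, so use the tie-corrected normal approximation (with continuity correction) for the p-value.
Step 5: p-value = 0.476705; compare to alpha = 0.1. fail to reject H0.

U_X = 18, p = 0.476705, fail to reject H0 at alpha = 0.1.


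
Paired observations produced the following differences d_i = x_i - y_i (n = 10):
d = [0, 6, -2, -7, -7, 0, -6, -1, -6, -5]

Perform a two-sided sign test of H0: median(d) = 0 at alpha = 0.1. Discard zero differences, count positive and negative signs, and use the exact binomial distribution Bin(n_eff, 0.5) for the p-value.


Step 1: Discard zero differences. Original n = 10; n_eff = number of nonzero differences = 8.
Nonzero differences (with sign): +6, -2, -7, -7, -6, -1, -6, -5
Step 2: Count signs: positive = 1, negative = 7.
Step 3: Under H0: P(positive) = 0.5, so the number of positives S ~ Bin(8, 0.5).
Step 4: Two-sided exact p-value = sum of Bin(8,0.5) probabilities at or below the observed probability = 0.070312.
Step 5: alpha = 0.1. reject H0.

n_eff = 8, pos = 1, neg = 7, p = 0.070312, reject H0.


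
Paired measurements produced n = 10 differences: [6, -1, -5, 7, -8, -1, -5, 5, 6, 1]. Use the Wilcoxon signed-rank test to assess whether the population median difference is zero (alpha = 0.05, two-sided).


Step 1: Drop any zero differences (none here) and take |d_i|.
|d| = [6, 1, 5, 7, 8, 1, 5, 5, 6, 1]
Step 2: Midrank |d_i| (ties get averaged ranks).
ranks: |6|->7.5, |1|->2, |5|->5, |7|->9, |8|->10, |1|->2, |5|->5, |5|->5, |6|->7.5, |1|->2
Step 3: Attach original signs; sum ranks with positive sign and with negative sign.
W+ = 7.5 + 9 + 5 + 7.5 + 2 = 31
W- = 2 + 5 + 10 + 2 + 5 = 24
(Check: W+ + W- = 55 should equal n(n+1)/2 = 55.)
Step 4: Test statistic W = min(W+, W-) = 24.
Step 5: Ties in |d|, so use the tie-corrected normal approximation.
        E[W] = n(n+1)/4 = 10*11/4 = 27.5.
        Tie groups: |d|=1 (t=3), |d|=5 (t=3), |d|=6 (t=2); sum(t^3 - t) = 54.
        Var[W] = n(n+1)(2n+1)/24 - sum(t^3-t)/48 = 2310/24 - 54/48 = 95.125.
        z = (W - E[W]) / sqrt(Var[W]) = (24 - 27.5) / 9.7532 = -0.3589.
        Two-sided p = 2*Phi(z) = 0.719703.
Step 6: alpha = 0.05. fail to reject H0.

W+ = 31, W- = 24, W = min = 24, p = 0.719703, fail to reject H0.


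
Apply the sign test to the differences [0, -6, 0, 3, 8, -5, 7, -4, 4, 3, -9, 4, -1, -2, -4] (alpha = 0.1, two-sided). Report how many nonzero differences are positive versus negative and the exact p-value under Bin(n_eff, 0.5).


Step 1: Discard zero differences. Original n = 15; n_eff = number of nonzero differences = 13.
Nonzero differences (with sign): -6, +3, +8, -5, +7, -4, +4, +3, -9, +4, -1, -2, -4
Step 2: Count signs: positive = 6, negative = 7.
Step 3: Under H0: P(positive) = 0.5, so the number of positives S ~ Bin(13, 0.5).
Step 4: Two-sided exact p-value = sum of Bin(13,0.5) probabilities at or below the observed probability = 1.000000.
Step 5: alpha = 0.1. fail to reject H0.

n_eff = 13, pos = 6, neg = 7, p = 1.000000, fail to reject H0.


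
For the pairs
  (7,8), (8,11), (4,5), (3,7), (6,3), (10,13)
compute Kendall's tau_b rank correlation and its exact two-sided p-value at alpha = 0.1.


Step 1: Enumerate the 15 unordered pairs (i,j) with i<j and classify each by sign(x_j-x_i) * sign(y_j-y_i).
  (1,2):dx=+1,dy=+3->C; (1,3):dx=-3,dy=-3->C; (1,4):dx=-4,dy=-1->C; (1,5):dx=-1,dy=-5->C
  (1,6):dx=+3,dy=+5->C; (2,3):dx=-4,dy=-6->C; (2,4):dx=-5,dy=-4->C; (2,5):dx=-2,dy=-8->C
  (2,6):dx=+2,dy=+2->C; (3,4):dx=-1,dy=+2->D; (3,5):dx=+2,dy=-2->D; (3,6):dx=+6,dy=+8->C
  (4,5):dx=+3,dy=-4->D; (4,6):dx=+7,dy=+6->C; (5,6):dx=+4,dy=+10->C
Step 2: C = 12, D = 3, total pairs = 15.
Step 3: tau = (C - D)/(n(n-1)/2) = (12 - 3)/15 = 0.600000.
Step 4: Exact two-sided p-value (enumerate n! = 720 permutations of y under H0): p = 0.136111.
Step 5: alpha = 0.1. fail to reject H0.

tau_b = 0.6000 (C=12, D=3), p = 0.136111, fail to reject H0.


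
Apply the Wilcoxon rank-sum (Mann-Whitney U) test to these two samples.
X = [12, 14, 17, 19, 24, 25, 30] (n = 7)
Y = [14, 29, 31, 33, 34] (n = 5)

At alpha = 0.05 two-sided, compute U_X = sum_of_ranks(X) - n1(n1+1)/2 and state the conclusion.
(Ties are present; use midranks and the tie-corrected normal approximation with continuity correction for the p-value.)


Step 1: Combine and sort all 12 observations; assign midranks.
sorted (value, group): (12,X), (14,X), (14,Y), (17,X), (19,X), (24,X), (25,X), (29,Y), (30,X), (31,Y), (33,Y), (34,Y)
ranks: 12->1, 14->2.5, 14->2.5, 17->4, 19->5, 24->6, 25->7, 29->8, 30->9, 31->10, 33->11, 34->12
Step 2: Rank sum for X: R1 = 1 + 2.5 + 4 + 5 + 6 + 7 + 9 = 34.5.
Step 3: U_X = R1 - n1(n1+1)/2 = 34.5 - 7*8/2 = 34.5 - 28 = 6.5.
       U_Y = n1*n2 - U_X = 35 - 6.5 = 28.5.
Step 4: Ties are present, so use the tie-corrected normal approximation (with continuity correction) for the p-value.
Step 5: p-value = 0.087602; compare to alpha = 0.05. fail to reject H0.

U_X = 6.5, p = 0.087602, fail to reject H0 at alpha = 0.05.


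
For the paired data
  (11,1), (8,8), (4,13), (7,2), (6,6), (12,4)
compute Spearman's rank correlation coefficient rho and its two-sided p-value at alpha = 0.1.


Step 1: Rank x and y separately (midranks; no ties here).
rank(x): 11->5, 8->4, 4->1, 7->3, 6->2, 12->6
rank(y): 1->1, 8->5, 13->6, 2->2, 6->4, 4->3
Step 2: d_i = R_x(i) - R_y(i); compute d_i^2.
  (5-1)^2=16, (4-5)^2=1, (1-6)^2=25, (3-2)^2=1, (2-4)^2=4, (6-3)^2=9
sum(d^2) = 56.
Step 3: rho = 1 - 6*56 / (6*(6^2 - 1)) = 1 - 336/210 = -0.600000.
Step 4: Under H0, t = rho * sqrt((n-2)/(1-rho^2)) = -1.5000 ~ t(4).
Step 5: Two-sided p-value from the t-distribution with 4 df = 0.208000.
Step 6: alpha = 0.1. fail to reject H0.

rho = -0.6000, p = 0.208000, fail to reject H0 at alpha = 0.1.


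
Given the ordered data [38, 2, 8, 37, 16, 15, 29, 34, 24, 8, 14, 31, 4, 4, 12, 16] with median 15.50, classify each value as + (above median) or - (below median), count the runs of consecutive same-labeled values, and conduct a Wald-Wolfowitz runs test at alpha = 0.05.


Step 1: Compute median = 15.50; label A = above, B = below.
Labels in order: ABBAABAAABBABBBA  (n_A = 8, n_B = 8)
Step 2: Count runs R = 9.
Step 3: Under H0 (random ordering), E[R] = 2*n_A*n_B/(n_A+n_B) + 1 = 2*8*8/16 + 1 = 9.0000.
        Var[R] = 2*n_A*n_B*(2*n_A*n_B - n_A - n_B) / ((n_A+n_B)^2 * (n_A+n_B-1)) = 14336/3840 = 3.7333.
        SD[R] = 1.9322.
Step 4: R = E[R], so z = 0 with no continuity correction.
Step 5: Two-sided p-value via normal approximation = 2*(1 - Phi(|z|)) = 1.000000.
Step 6: alpha = 0.05. fail to reject H0.

R = 9, z = 0.0000, p = 1.000000, fail to reject H0.


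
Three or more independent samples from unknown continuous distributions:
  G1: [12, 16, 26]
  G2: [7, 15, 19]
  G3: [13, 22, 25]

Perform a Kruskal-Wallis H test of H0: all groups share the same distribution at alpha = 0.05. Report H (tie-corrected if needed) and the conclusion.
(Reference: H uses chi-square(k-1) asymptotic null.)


Step 1: Combine all N = 9 observations and assign midranks.
sorted (value, group, rank): (7,G2,1), (12,G1,2), (13,G3,3), (15,G2,4), (16,G1,5), (19,G2,6), (22,G3,7), (25,G3,8), (26,G1,9)
Step 2: Sum ranks within each group.
R_1 = 16 (n_1 = 3)
R_2 = 11 (n_2 = 3)
R_3 = 18 (n_3 = 3)
Step 3: H = 12/(N(N+1)) * sum(R_i^2/n_i) - 3(N+1)
     = 12/(9*10) * (16^2/3 + 11^2/3 + 18^2/3) - 3*10
     = 0.133333 * 233.667 - 30
     = 1.155556.
Step 4: No ties, so H is used without correction.
Step 5: Under H0, H ~ chi^2(2); p-value = 0.561144.
Step 6: alpha = 0.05. fail to reject H0.

H = 1.1556, df = 2, p = 0.561144, fail to reject H0.


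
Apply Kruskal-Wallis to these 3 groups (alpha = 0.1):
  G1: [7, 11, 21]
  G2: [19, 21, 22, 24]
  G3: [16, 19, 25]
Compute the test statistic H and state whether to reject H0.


Step 1: Combine all N = 10 observations and assign midranks.
sorted (value, group, rank): (7,G1,1), (11,G1,2), (16,G3,3), (19,G2,4.5), (19,G3,4.5), (21,G1,6.5), (21,G2,6.5), (22,G2,8), (24,G2,9), (25,G3,10)
Step 2: Sum ranks within each group.
R_1 = 9.5 (n_1 = 3)
R_2 = 28 (n_2 = 4)
R_3 = 17.5 (n_3 = 3)
Step 3: H = 12/(N(N+1)) * sum(R_i^2/n_i) - 3(N+1)
     = 12/(10*11) * (9.5^2/3 + 28^2/4 + 17.5^2/3) - 3*11
     = 0.109091 * 328.167 - 33
     = 2.800000.
Step 4: Ties present; correction factor C = 1 - 12/(10^3 - 10) = 0.987879. Corrected H = 2.800000 / 0.987879 = 2.834356.
Step 5: Under H0, H ~ chi^2(2); p-value = 0.242397.
Step 6: alpha = 0.1. fail to reject H0.

H = 2.8344, df = 2, p = 0.242397, fail to reject H0.


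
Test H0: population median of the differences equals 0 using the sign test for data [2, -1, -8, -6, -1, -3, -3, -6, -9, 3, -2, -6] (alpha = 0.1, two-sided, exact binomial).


Step 1: Discard zero differences. Original n = 12; n_eff = number of nonzero differences = 12.
Nonzero differences (with sign): +2, -1, -8, -6, -1, -3, -3, -6, -9, +3, -2, -6
Step 2: Count signs: positive = 2, negative = 10.
Step 3: Under H0: P(positive) = 0.5, so the number of positives S ~ Bin(12, 0.5).
Step 4: Two-sided exact p-value = sum of Bin(12,0.5) probabilities at or below the observed probability = 0.038574.
Step 5: alpha = 0.1. reject H0.

n_eff = 12, pos = 2, neg = 10, p = 0.038574, reject H0.


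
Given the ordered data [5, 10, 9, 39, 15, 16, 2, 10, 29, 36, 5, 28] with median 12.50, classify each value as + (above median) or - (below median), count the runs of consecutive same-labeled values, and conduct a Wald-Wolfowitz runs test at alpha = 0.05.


Step 1: Compute median = 12.50; label A = above, B = below.
Labels in order: BBBAAABBAABA  (n_A = 6, n_B = 6)
Step 2: Count runs R = 6.
Step 3: Under H0 (random ordering), E[R] = 2*n_A*n_B/(n_A+n_B) + 1 = 2*6*6/12 + 1 = 7.0000.
        Var[R] = 2*n_A*n_B*(2*n_A*n_B - n_A - n_B) / ((n_A+n_B)^2 * (n_A+n_B-1)) = 4320/1584 = 2.7273.
        SD[R] = 1.6514.
Step 4: Continuity-corrected z = (R + 0.5 - E[R]) / SD[R] = (6 + 0.5 - 7.0000) / 1.6514 = -0.3028.
Step 5: Two-sided p-value via normal approximation = 2*(1 - Phi(|z|)) = 0.762069.
Step 6: alpha = 0.05. fail to reject H0.

R = 6, z = -0.3028, p = 0.762069, fail to reject H0.


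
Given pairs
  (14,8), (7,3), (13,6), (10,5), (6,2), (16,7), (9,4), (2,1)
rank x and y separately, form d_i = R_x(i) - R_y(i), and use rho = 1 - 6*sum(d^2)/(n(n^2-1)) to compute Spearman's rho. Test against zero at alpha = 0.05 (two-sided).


Step 1: Rank x and y separately (midranks; no ties here).
rank(x): 14->7, 7->3, 13->6, 10->5, 6->2, 16->8, 9->4, 2->1
rank(y): 8->8, 3->3, 6->6, 5->5, 2->2, 7->7, 4->4, 1->1
Step 2: d_i = R_x(i) - R_y(i); compute d_i^2.
  (7-8)^2=1, (3-3)^2=0, (6-6)^2=0, (5-5)^2=0, (2-2)^2=0, (8-7)^2=1, (4-4)^2=0, (1-1)^2=0
sum(d^2) = 2.
Step 3: rho = 1 - 6*2 / (8*(8^2 - 1)) = 1 - 12/504 = 0.976190.
Step 4: Under H0, t = rho * sqrt((n-2)/(1-rho^2)) = 11.0235 ~ t(6).
Step 5: Two-sided p-value from the t-distribution with 6 df = 0.000033.
Step 6: alpha = 0.05. reject H0.

rho = 0.9762, p = 0.000033, reject H0 at alpha = 0.05.


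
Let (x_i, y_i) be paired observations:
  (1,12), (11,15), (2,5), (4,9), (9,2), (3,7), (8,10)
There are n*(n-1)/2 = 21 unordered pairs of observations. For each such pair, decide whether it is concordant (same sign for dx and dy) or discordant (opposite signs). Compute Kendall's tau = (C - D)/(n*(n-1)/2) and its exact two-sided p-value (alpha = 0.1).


Step 1: Enumerate the 21 unordered pairs (i,j) with i<j and classify each by sign(x_j-x_i) * sign(y_j-y_i).
  (1,2):dx=+10,dy=+3->C; (1,3):dx=+1,dy=-7->D; (1,4):dx=+3,dy=-3->D; (1,5):dx=+8,dy=-10->D
  (1,6):dx=+2,dy=-5->D; (1,7):dx=+7,dy=-2->D; (2,3):dx=-9,dy=-10->C; (2,4):dx=-7,dy=-6->C
  (2,5):dx=-2,dy=-13->C; (2,6):dx=-8,dy=-8->C; (2,7):dx=-3,dy=-5->C; (3,4):dx=+2,dy=+4->C
  (3,5):dx=+7,dy=-3->D; (3,6):dx=+1,dy=+2->C; (3,7):dx=+6,dy=+5->C; (4,5):dx=+5,dy=-7->D
  (4,6):dx=-1,dy=-2->C; (4,7):dx=+4,dy=+1->C; (5,6):dx=-6,dy=+5->D; (5,7):dx=-1,dy=+8->D
  (6,7):dx=+5,dy=+3->C
Step 2: C = 12, D = 9, total pairs = 21.
Step 3: tau = (C - D)/(n(n-1)/2) = (12 - 9)/21 = 0.142857.
Step 4: Exact two-sided p-value (enumerate n! = 5040 permutations of y under H0): p = 0.772619.
Step 5: alpha = 0.1. fail to reject H0.

tau_b = 0.1429 (C=12, D=9), p = 0.772619, fail to reject H0.


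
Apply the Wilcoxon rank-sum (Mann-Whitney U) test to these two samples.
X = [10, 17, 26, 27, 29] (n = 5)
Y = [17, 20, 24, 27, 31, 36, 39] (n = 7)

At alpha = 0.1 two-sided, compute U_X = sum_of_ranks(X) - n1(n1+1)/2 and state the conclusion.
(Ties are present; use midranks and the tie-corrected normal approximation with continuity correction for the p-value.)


Step 1: Combine and sort all 12 observations; assign midranks.
sorted (value, group): (10,X), (17,X), (17,Y), (20,Y), (24,Y), (26,X), (27,X), (27,Y), (29,X), (31,Y), (36,Y), (39,Y)
ranks: 10->1, 17->2.5, 17->2.5, 20->4, 24->5, 26->6, 27->7.5, 27->7.5, 29->9, 31->10, 36->11, 39->12
Step 2: Rank sum for X: R1 = 1 + 2.5 + 6 + 7.5 + 9 = 26.
Step 3: U_X = R1 - n1(n1+1)/2 = 26 - 5*6/2 = 26 - 15 = 11.
       U_Y = n1*n2 - U_X = 35 - 11 = 24.
Step 4: Ties are present, so use the tie-corrected normal approximation (with continuity correction) for the p-value.
Step 5: p-value = 0.328162; compare to alpha = 0.1. fail to reject H0.

U_X = 11, p = 0.328162, fail to reject H0 at alpha = 0.1.


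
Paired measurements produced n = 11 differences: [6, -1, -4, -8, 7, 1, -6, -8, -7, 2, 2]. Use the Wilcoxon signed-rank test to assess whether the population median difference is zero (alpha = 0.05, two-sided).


Step 1: Drop any zero differences (none here) and take |d_i|.
|d| = [6, 1, 4, 8, 7, 1, 6, 8, 7, 2, 2]
Step 2: Midrank |d_i| (ties get averaged ranks).
ranks: |6|->6.5, |1|->1.5, |4|->5, |8|->10.5, |7|->8.5, |1|->1.5, |6|->6.5, |8|->10.5, |7|->8.5, |2|->3.5, |2|->3.5
Step 3: Attach original signs; sum ranks with positive sign and with negative sign.
W+ = 6.5 + 8.5 + 1.5 + 3.5 + 3.5 = 23.5
W- = 1.5 + 5 + 10.5 + 6.5 + 10.5 + 8.5 = 42.5
(Check: W+ + W- = 66 should equal n(n+1)/2 = 66.)
Step 4: Test statistic W = min(W+, W-) = 23.5.
Step 5: Ties in |d|, so use the tie-corrected normal approximation.
        E[W] = n(n+1)/4 = 11*12/4 = 33.
        Tie groups: |d|=1 (t=2), |d|=2 (t=2), |d|=6 (t=2), |d|=7 (t=2), |d|=8 (t=2); sum(t^3 - t) = 30.
        Var[W] = n(n+1)(2n+1)/24 - sum(t^3-t)/48 = 3036/24 - 30/48 = 125.875.
        z = (W - E[W]) / sqrt(Var[W]) = (23.5 - 33) / 11.2194 = -0.8467.
        Two-sided p = 2*Phi(z) = 0.397136.
Step 6: alpha = 0.05. fail to reject H0.

W+ = 23.5, W- = 42.5, W = min = 23.5, p = 0.397136, fail to reject H0.


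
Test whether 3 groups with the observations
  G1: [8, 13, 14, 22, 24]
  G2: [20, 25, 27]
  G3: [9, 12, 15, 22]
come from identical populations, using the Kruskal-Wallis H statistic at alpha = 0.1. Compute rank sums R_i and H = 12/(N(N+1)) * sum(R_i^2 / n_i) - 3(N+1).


Step 1: Combine all N = 12 observations and assign midranks.
sorted (value, group, rank): (8,G1,1), (9,G3,2), (12,G3,3), (13,G1,4), (14,G1,5), (15,G3,6), (20,G2,7), (22,G1,8.5), (22,G3,8.5), (24,G1,10), (25,G2,11), (27,G2,12)
Step 2: Sum ranks within each group.
R_1 = 28.5 (n_1 = 5)
R_2 = 30 (n_2 = 3)
R_3 = 19.5 (n_3 = 4)
Step 3: H = 12/(N(N+1)) * sum(R_i^2/n_i) - 3(N+1)
     = 12/(12*13) * (28.5^2/5 + 30^2/3 + 19.5^2/4) - 3*13
     = 0.076923 * 557.513 - 39
     = 3.885577.
Step 4: Ties present; correction factor C = 1 - 6/(12^3 - 12) = 0.996503. Corrected H = 3.885577 / 0.996503 = 3.899211.
Step 5: Under H0, H ~ chi^2(2); p-value = 0.142330.
Step 6: alpha = 0.1. fail to reject H0.

H = 3.8992, df = 2, p = 0.142330, fail to reject H0.


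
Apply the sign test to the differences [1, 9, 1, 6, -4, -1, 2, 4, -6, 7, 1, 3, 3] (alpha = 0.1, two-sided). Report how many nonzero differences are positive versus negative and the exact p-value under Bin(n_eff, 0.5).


Step 1: Discard zero differences. Original n = 13; n_eff = number of nonzero differences = 13.
Nonzero differences (with sign): +1, +9, +1, +6, -4, -1, +2, +4, -6, +7, +1, +3, +3
Step 2: Count signs: positive = 10, negative = 3.
Step 3: Under H0: P(positive) = 0.5, so the number of positives S ~ Bin(13, 0.5).
Step 4: Two-sided exact p-value = sum of Bin(13,0.5) probabilities at or below the observed probability = 0.092285.
Step 5: alpha = 0.1. reject H0.

n_eff = 13, pos = 10, neg = 3, p = 0.092285, reject H0.


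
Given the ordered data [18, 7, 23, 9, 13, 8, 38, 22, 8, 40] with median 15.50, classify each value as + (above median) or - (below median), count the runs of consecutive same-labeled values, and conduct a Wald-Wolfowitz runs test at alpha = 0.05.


Step 1: Compute median = 15.50; label A = above, B = below.
Labels in order: ABABBBAABA  (n_A = 5, n_B = 5)
Step 2: Count runs R = 7.
Step 3: Under H0 (random ordering), E[R] = 2*n_A*n_B/(n_A+n_B) + 1 = 2*5*5/10 + 1 = 6.0000.
        Var[R] = 2*n_A*n_B*(2*n_A*n_B - n_A - n_B) / ((n_A+n_B)^2 * (n_A+n_B-1)) = 2000/900 = 2.2222.
        SD[R] = 1.4907.
Step 4: Continuity-corrected z = (R - 0.5 - E[R]) / SD[R] = (7 - 0.5 - 6.0000) / 1.4907 = 0.3354.
Step 5: Two-sided p-value via normal approximation = 2*(1 - Phi(|z|)) = 0.737316.
Step 6: alpha = 0.05. fail to reject H0.

R = 7, z = 0.3354, p = 0.737316, fail to reject H0.


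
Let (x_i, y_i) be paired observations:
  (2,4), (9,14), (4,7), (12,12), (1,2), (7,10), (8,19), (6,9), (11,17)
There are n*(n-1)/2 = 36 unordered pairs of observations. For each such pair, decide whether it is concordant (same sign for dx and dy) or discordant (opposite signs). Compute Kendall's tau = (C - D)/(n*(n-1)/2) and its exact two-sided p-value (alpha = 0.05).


Step 1: Enumerate the 36 unordered pairs (i,j) with i<j and classify each by sign(x_j-x_i) * sign(y_j-y_i).
  (1,2):dx=+7,dy=+10->C; (1,3):dx=+2,dy=+3->C; (1,4):dx=+10,dy=+8->C; (1,5):dx=-1,dy=-2->C
  (1,6):dx=+5,dy=+6->C; (1,7):dx=+6,dy=+15->C; (1,8):dx=+4,dy=+5->C; (1,9):dx=+9,dy=+13->C
  (2,3):dx=-5,dy=-7->C; (2,4):dx=+3,dy=-2->D; (2,5):dx=-8,dy=-12->C; (2,6):dx=-2,dy=-4->C
  (2,7):dx=-1,dy=+5->D; (2,8):dx=-3,dy=-5->C; (2,9):dx=+2,dy=+3->C; (3,4):dx=+8,dy=+5->C
  (3,5):dx=-3,dy=-5->C; (3,6):dx=+3,dy=+3->C; (3,7):dx=+4,dy=+12->C; (3,8):dx=+2,dy=+2->C
  (3,9):dx=+7,dy=+10->C; (4,5):dx=-11,dy=-10->C; (4,6):dx=-5,dy=-2->C; (4,7):dx=-4,dy=+7->D
  (4,8):dx=-6,dy=-3->C; (4,9):dx=-1,dy=+5->D; (5,6):dx=+6,dy=+8->C; (5,7):dx=+7,dy=+17->C
  (5,8):dx=+5,dy=+7->C; (5,9):dx=+10,dy=+15->C; (6,7):dx=+1,dy=+9->C; (6,8):dx=-1,dy=-1->C
  (6,9):dx=+4,dy=+7->C; (7,8):dx=-2,dy=-10->C; (7,9):dx=+3,dy=-2->D; (8,9):dx=+5,dy=+8->C
Step 2: C = 31, D = 5, total pairs = 36.
Step 3: tau = (C - D)/(n(n-1)/2) = (31 - 5)/36 = 0.722222.
Step 4: Exact two-sided p-value (enumerate n! = 362880 permutations of y under H0): p = 0.005886.
Step 5: alpha = 0.05. reject H0.

tau_b = 0.7222 (C=31, D=5), p = 0.005886, reject H0.
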